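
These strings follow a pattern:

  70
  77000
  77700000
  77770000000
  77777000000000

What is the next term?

The n-th term is n 7's then 2n-1 0's (n = 1, 2, …).
Setting n = 6 gives 6, 11 characters in each block.

77777700000000000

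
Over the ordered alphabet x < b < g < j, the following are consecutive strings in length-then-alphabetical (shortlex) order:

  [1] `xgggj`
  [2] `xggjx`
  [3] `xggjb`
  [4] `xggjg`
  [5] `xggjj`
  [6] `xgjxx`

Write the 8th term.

Advancing 2 positions from xgjxx through xgjxx → xgjxb reaches term 8.

xgjxg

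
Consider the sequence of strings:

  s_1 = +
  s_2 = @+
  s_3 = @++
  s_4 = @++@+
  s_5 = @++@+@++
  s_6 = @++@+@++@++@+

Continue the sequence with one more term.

@++@+@++@++@+@++@+@++

This is a Fibonacci-style word recurrence s(k) = s(k−1)·s(k−2): e.g. @+·+ = @++.
So term 7 is @++@+@++@++@+·@++@+@++.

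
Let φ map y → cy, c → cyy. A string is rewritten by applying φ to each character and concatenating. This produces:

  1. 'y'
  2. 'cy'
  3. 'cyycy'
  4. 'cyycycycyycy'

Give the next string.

Expanding cyycycycyycy: c→cyy, y→cy, y→cy, c→cyy, y→cy, c→cyy, y→cy, c→cyy, y→cy, y→cy, c→cyy, y→cy. Concatenated: cyy cy cy cyy cy cyy cy cyy cy cy cyy cy.

cyycycycyycycyycycyycycycyycy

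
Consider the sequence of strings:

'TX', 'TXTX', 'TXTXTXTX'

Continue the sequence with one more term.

s(k+1) = s(k)·s(k) — each term doubles the last.
Doubling TXTXTXTX:

TXTXTXTXTXTXTXTX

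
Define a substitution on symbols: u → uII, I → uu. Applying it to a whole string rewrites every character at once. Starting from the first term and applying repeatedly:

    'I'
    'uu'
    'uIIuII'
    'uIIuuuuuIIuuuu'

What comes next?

Rewriting the 14 symbols of uIIuuuuuIIuuuu one by one yields uII uu uu uII uII uII uII uII uu uu uII uII uII uII; concatenated:

uIIuuuuuIIuIIuIIuIIuIIuuuuuIIuIIuIIuII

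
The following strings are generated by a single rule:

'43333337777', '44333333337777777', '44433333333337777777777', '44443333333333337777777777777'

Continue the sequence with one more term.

44444333333333333337777777777777777

The n-th term is n-1 4's then 2n+2 3's then 3n-2 7's, where the shown terms are n = 2, 3, 4, 5.
At n = 6 the blocks have lengths 5, 14, 16.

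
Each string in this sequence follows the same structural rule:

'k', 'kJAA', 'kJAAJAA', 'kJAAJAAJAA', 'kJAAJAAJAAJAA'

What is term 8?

kJAAJAAJAAJAAJAAJAAJAA

Each term is the previous one with JAA appended.
From kJAAJAAJAAJAA, 3 further steps: kJAAJAAJAAJAA → kJAAJAAJAAJAAJAA → kJAAJAAJAAJAAJAAJAA → (answer).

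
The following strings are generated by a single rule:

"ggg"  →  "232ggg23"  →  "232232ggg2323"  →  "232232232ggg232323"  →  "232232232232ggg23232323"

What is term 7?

232232232232232232ggg232323232323

Every step adds 232 to the front and 23 to the end of the previous string.
From 232232232232ggg23232323, 2 further steps: 232232232232ggg23232323 → 232232232232232ggg2323232323 → (answer).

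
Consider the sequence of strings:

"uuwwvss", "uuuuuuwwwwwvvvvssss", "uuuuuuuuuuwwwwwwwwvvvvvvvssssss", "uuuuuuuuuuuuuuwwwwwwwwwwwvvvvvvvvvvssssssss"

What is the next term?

The n-th term is 4n-2 u's then 3n-1 w's then 3n-2 v's then 2n s's (n = 1, 2, …).
At n = 5 the blocks have lengths 18, 14, 13, 10.

uuuuuuuuuuuuuuuuuuwwwwwwwwwwwwwwvvvvvvvvvvvvvssssssssss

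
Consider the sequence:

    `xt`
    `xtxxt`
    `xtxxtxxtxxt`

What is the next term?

xtxxtxxtxxtxxtxxtxxtxxt

s(k+1) = s(k)·x·s(k) — each term doubles the last with 'x' between the halves.
So the next term is two copies of xtxxtxxtxxt with 'x' between the halves.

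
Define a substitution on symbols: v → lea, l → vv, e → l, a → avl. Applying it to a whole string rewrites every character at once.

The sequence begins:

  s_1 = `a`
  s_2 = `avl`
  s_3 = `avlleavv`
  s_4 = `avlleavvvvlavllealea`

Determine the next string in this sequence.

Replace each of the 20 characters of avlleavvvvlavllealea in place — avl lea vv vv l avl lea lea lea lea vv avl lea vv vv l avl vv l avl — and concatenate.

avlleavvvvlavllealealealeavvavlleavvvvlavlvvlavl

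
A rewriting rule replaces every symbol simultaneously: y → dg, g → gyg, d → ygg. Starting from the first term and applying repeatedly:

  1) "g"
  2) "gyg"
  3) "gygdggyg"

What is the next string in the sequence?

Apply φ to gygdggyg symbol by symbol: g→gyg, y→dg, g→gyg, d→ygg, g→gyg, g→gyg, y→dg, g→gyg; joined: gyg dg gyg ygg gyg gyg dg gyg.

gygdggygygggyggygdggyg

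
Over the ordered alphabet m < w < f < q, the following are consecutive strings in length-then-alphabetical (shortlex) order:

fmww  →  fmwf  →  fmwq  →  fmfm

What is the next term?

fmfw

The successor of fmfm increments the rightmost position that isn't already q and resets every position after it to m.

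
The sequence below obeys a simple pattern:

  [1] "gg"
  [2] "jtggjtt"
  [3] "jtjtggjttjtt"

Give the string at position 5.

Every step adds jt to the front and jtt to the end of the previous string.
From jtjtggjttjtt, 2 further steps: jtjtggjttjtt → jtjtjtggjttjttjtt → (answer).

jtjtjtjtggjttjttjttjtt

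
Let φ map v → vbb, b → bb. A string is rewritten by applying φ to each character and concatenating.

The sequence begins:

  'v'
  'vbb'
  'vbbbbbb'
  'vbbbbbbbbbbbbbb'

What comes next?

Rewriting the 15 symbols of vbbbbbbbbbbbbbb one by one yields vbb bb bb bb bb bb bb bb bb bb bb bb bb bb bb; concatenated:

vbbbbbbbbbbbbbbbbbbbbbbbbbbbbbb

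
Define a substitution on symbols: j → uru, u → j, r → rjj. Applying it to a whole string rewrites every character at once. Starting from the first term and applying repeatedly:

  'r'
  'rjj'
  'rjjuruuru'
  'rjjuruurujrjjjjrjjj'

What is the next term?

Rewriting the 19 symbols of rjjuruurujrjjjjrjjj one by one yields rjj uru uru j rjj j j rjj j uru rjj uru uru uru uru rjj uru uru uru; concatenated:

rjjuruurujrjjjjrjjjururjjuruuruuruururjjuruuruuru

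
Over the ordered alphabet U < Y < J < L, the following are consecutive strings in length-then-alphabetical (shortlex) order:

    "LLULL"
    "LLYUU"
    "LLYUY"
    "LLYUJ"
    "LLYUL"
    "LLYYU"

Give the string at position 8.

LLYYJ

Continuing the enumeration 2 steps past LLYYU: LLYYU → LLYYY → (answer).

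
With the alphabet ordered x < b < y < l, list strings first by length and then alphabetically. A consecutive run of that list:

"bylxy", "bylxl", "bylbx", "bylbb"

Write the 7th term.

bylyx

Stepping forward 3 times from bylbb: bylbb → bylby → bylbl, then the target.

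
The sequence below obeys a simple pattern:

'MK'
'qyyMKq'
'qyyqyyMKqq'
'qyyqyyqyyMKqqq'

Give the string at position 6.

qyyqyyqyyqyyqyyMKqqqqq

Every step adds qyy to the front and q to the end of the previous string.
From qyyqyyqyyMKqqq, 2 further steps: qyyqyyqyyMKqqq → qyyqyyqyyqyyMKqqqq → (answer).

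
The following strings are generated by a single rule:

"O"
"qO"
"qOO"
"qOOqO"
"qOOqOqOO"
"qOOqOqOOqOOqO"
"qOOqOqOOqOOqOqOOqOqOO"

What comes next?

qOOqOqOOqOOqOqOOqOqOOqOOqOqOOqOOqO

From term 3 onward, concatenate the last term with the second-to-last: qO·O = qOO, qOO·qO = qOOqO, …
The next term joins qOOqOqOOqOOqOqOOqOqOO and qOOqOqOOqOOqO.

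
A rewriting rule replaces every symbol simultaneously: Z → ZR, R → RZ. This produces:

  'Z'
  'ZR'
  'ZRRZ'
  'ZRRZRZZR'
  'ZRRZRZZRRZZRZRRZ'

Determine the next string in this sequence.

Rewriting the 16 symbols of ZRRZRZZRRZZRZRRZ one by one yields ZR RZ RZ ZR RZ ZR ZR RZ RZ ZR ZR RZ ZR RZ RZ ZR; concatenated:

ZRRZRZZRRZZRZRRZRZZRZRRZZRRZRZZR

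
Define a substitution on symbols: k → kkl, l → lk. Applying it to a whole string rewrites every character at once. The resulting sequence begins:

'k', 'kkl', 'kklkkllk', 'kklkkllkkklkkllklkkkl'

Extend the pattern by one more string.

Replace each of the 21 characters of kklkkllkkklkkllklkkkl in place — kkl kkl lk kkl kkl lk lk kkl kkl kkl lk kkl kkl lk lk kkl lk kkl kkl kkl lk — and concatenate.

kklkkllkkklkkllklkkklkklkkllkkklkkllklkkkllkkklkklkkllk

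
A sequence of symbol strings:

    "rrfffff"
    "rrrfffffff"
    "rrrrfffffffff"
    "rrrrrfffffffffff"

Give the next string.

rrrrrrfffffffffffff

Each string has the form r^{n} f^{2n+1}, where the shown terms are n = 2, 3, 4, 5.
Setting n = 6 gives 6, 13 characters in each block.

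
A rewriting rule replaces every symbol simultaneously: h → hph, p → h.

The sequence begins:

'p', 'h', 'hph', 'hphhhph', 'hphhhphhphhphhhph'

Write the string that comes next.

Rewriting the 17 symbols of hphhhphhphhphhhph one by one yields hph h hph hph hph h hph hph h hph hph h hph hph hph h hph; concatenated:

hphhhphhphhphhhphhphhhphhphhhphhphhphhhph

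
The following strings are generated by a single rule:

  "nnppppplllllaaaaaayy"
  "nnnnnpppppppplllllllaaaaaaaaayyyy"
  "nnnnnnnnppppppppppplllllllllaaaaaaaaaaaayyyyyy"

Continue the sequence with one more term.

nnnnnnnnnnnpppppppppppppplllllllllllaaaaaaaaaaaaaaayyyyyyyy

Reading off run lengths: n runs 2, 5, 8; p runs 5, 8, 11; l runs 5, 7, 9; a runs 6, 9, 12; y runs 2, 4, 6 — each is linear in n (n = 1, 2, …).
Setting n = 4 gives 11, 14, 11, 15, 8 characters in each block.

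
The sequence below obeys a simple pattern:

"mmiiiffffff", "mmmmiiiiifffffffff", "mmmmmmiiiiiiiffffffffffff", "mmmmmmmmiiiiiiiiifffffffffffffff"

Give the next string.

The n-th term is 2n m's then 2n+1 i's then 3n+3 f's (n = 1, 2, …).
For the next term, n = 5, so the run lengths are 10, 11, 18.

mmmmmmmmmmiiiiiiiiiiiffffffffffffffffff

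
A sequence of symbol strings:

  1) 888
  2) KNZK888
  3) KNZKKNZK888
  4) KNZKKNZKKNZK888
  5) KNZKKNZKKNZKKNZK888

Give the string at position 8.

The strings grow by a fixed prefix KNZK each time.
From KNZKKNZKKNZKKNZK888, 3 further steps: KNZKKNZKKNZKKNZK888 → KNZKKNZKKNZKKNZKKNZK888 → KNZKKNZKKNZKKNZKKNZKKNZK888 → (answer).

KNZKKNZKKNZKKNZKKNZKKNZKKNZK888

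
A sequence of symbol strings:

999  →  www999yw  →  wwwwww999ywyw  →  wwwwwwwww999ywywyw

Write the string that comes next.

wwwwwwwwwwww999ywywywyw

Each term wraps the previous one in www on the left and yw on the right.
One more step from wwwwwwwww999ywywyw gives the answer.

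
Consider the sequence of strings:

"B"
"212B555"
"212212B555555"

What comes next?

s(k+1) = 212·s(k)·555, so each term gains 212 as a prefix and 555 as a suffix.
Applying this once more to 212212B555555:

212212212B555555555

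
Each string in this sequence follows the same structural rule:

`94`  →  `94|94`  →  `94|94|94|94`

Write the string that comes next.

94|94|94|94|94|94|94|94

s(k+1) = s(k)·|·s(k) — each term doubles the last with '|' between the halves.
One more doubling of 94|94|94|94 gives the answer.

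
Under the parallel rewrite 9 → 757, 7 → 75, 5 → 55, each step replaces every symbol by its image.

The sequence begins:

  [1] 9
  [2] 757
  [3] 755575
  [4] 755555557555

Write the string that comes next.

Rewriting each symbol of 755555557555: 7→75, 5→55, 5→55, 5→55, 5→55, 5→55, 5→55, 5→55, 7→75, 5→55, 5→55, 5→55, which concatenates to 75 55 55 55 55 55 55 55 75 55 55 55.

755555555555555575555555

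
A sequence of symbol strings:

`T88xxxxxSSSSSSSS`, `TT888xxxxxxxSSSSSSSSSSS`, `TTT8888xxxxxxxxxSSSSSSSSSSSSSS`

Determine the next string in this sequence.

TTTT88888xxxxxxxxxxxSSSSSSSSSSSSSSSSS

Reading off run lengths: T runs 1, 2, 3; 8 runs 2, 3, 4; x runs 5, 7, 9; S runs 8, 11, 14 — each is linear in n, where the shown terms are n = 2, 3, 4.
For the next term, n = 5, so the run lengths are 4, 5, 11, 17.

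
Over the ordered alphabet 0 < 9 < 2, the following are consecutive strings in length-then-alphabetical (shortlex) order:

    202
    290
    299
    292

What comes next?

220

Treat 292 as a base-3 numeral over the given alphabet and add one, carrying through any trailing 2's.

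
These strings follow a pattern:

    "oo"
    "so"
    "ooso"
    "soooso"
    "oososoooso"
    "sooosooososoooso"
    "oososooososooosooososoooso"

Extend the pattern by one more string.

sooosooososooosooososooososooosooososoooso

This is a Fibonacci-style word recurrence s(k) = s(k−2)·s(k−1): e.g. oo·so = ooso.
So term 8 is sooosooososoooso·oososooososooosooososoooso.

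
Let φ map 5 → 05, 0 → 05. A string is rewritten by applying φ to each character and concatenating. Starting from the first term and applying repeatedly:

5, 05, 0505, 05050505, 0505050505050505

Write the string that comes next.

Rewriting the 16 symbols of 0505050505050505 one by one yields 05 05 05 05 05 05 05 05 05 05 05 05 05 05 05 05; concatenated:

05050505050505050505050505050505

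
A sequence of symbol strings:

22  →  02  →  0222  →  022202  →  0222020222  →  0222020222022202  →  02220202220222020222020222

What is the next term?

022202022202220202220202220222020222022202

From term 3 onward, concatenate the last term with the second-to-last: 02·22 = 0222, 0222·02 = 022202, …
The next term joins 02220202220222020222020222 and 0222020222022202.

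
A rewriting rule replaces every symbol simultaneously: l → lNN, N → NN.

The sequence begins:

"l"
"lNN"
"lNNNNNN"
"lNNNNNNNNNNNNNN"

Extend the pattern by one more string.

lNNNNNNNNNNNNNNNNNNNNNNNNNNNNNN

Replace each of the 15 characters of lNNNNNNNNNNNNNN in place — lNN NN NN NN NN NN NN NN NN NN NN NN NN NN NN — and concatenate.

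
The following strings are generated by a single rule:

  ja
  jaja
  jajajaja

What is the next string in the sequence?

jajajajajajajaja

Every step duplicates the string.
So the next term is two copies of jajajaja.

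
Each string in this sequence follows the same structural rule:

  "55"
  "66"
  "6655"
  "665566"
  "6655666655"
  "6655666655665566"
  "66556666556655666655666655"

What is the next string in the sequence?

Each term (from the third on) is the previous term followed by the one before it: term 3 = 66·55 = 6655.
The next term joins 66556666556655666655666655 and 6655666655665566.

665566665566556666556666556655666655665566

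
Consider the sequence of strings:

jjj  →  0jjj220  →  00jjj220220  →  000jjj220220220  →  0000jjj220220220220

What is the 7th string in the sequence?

000000jjj220220220220220220

s(k+1) = 0·s(k)·220, so each term gains 0 as a prefix and 220 as a suffix.
From 0000jjj220220220220, 2 further steps: 0000jjj220220220220 → 00000jjj220220220220220 → (answer).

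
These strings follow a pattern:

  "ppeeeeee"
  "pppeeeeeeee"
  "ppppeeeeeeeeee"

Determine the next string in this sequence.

The n-th term is n-1 p's then 2n e's, where the shown terms are n = 3, 4, 5.
For the next term, n = 6, so the run lengths are 5, 12.

pppppeeeeeeeeeeee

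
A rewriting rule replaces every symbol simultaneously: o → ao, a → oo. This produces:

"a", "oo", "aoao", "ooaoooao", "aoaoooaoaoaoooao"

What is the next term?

Replace each of the 16 characters of aoaoooaoaoaoooao in place — oo ao oo ao ao ao oo ao oo ao oo ao ao ao oo ao — and concatenate.

ooaoooaoaoaoooaoooaoooaoaoaoooao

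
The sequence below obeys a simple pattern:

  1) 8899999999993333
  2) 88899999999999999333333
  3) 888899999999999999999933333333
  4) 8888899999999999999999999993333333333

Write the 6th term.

888888899999999999999999999999999999933333333333333

Reading off run lengths: 8 runs 2, 3, 4, 5; 9 runs 10, 14, 18, 22; 3 runs 4, 6, 8, 10 — each is linear in n, where the shown terms are n = 2, 3, 4, 5.
For term 6, n = 7, so the run lengths are 7, 30, 14.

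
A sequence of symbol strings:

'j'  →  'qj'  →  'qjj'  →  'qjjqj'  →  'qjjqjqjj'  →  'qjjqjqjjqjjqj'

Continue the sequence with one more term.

qjjqjqjjqjjqjqjjqjqjj

Each term (from the third on) is the previous term followed by the one before it: term 3 = qj·j = qjj.
So term 7 is qjjqjqjjqjjqj·qjjqjqjj.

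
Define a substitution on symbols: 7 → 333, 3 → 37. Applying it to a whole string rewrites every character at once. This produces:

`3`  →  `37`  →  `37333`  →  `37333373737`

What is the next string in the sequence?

37333373737373333733337333

Apply φ to 37333373737 symbol by symbol: 3→37, 7→333, 3→37, 3→37, 3→37, 3→37, 7→333, 3→37, 7→333, 3→37, 7→333; joined: 37 333 37 37 37 37 333 37 333 37 333.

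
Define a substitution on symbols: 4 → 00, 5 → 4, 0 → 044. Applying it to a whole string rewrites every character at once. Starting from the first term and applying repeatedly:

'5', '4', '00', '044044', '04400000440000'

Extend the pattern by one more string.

04400000440440440440440000044044044044

Replace each of the 14 characters of 04400000440000 in place — 044 00 00 044 044 044 044 044 00 00 044 044 044 044 — and concatenate.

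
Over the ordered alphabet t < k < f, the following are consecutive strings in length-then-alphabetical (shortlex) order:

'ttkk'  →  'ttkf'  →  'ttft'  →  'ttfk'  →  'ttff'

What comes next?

Find the rightmost character of ttff below f, bump it to the next letter, and reset everything to its right to t.

tktt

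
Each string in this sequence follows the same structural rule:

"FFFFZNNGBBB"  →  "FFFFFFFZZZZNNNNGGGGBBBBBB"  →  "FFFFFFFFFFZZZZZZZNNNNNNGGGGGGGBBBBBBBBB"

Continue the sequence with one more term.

The n-th term is 3n+1 F's then 3n-2 Z's then 2n N's then 3n-2 G's then 3n B's (n = 1, 2, …).
For the next term, n = 4, so the run lengths are 13, 10, 8, 10, 12.

FFFFFFFFFFFFFZZZZZZZZZZNNNNNNNNGGGGGGGGGGBBBBBBBBBBBB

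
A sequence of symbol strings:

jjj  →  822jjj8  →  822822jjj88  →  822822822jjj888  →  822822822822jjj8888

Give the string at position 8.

s(k+1) = 822·s(k)·8, so each term gains 822 as a prefix and 8 as a suffix.
From 822822822822jjj8888, 3 further steps: 822822822822jjj8888 → 822822822822822jjj88888 → 822822822822822822jjj888888 → (answer).

822822822822822822822jjj8888888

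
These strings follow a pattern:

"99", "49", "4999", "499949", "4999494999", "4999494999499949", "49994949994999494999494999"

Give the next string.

499949499949994949994949994999494999499949

Each term (from the third on) is the previous term followed by the one before it: term 3 = 49·99 = 4999.
So term 8 is 49994949994999494999494999·4999494999499949.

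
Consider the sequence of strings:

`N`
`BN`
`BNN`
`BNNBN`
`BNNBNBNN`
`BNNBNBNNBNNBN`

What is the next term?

This is a Fibonacci-style word recurrence s(k) = s(k−1)·s(k−2): e.g. BN·N = BNN.
So term 7 is BNNBNBNNBNNBN·BNNBNBNN.

BNNBNBNNBNNBNBNNBNBNN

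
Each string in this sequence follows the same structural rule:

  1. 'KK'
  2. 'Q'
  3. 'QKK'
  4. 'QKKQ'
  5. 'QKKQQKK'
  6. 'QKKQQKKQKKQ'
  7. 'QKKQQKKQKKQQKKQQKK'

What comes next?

This is a Fibonacci-style word recurrence s(k) = s(k−1)·s(k−2): e.g. Q·KK = QKK.
The next term joins QKKQQKKQKKQQKKQQKK and QKKQQKKQKKQ.

QKKQQKKQKKQQKKQQKKQKKQQKKQKKQ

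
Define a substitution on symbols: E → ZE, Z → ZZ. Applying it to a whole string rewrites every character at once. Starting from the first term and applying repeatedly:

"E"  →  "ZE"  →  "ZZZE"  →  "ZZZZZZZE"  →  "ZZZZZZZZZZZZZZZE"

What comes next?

Applying the rule to each of the 16 symbols of ZZZZZZZZZZZZZZZE gives the pieces ZZ ZZ ZZ ZZ ZZ ZZ ZZ ZZ ZZ ZZ ZZ ZZ ZZ ZZ ZZ ZE, which concatenate to the answer.

ZZZZZZZZZZZZZZZZZZZZZZZZZZZZZZZE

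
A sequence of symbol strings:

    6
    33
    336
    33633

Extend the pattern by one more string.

33633336

Each term (from the third on) is the previous term followed by the one before it: term 3 = 33·6 = 336.
The next term joins 33633 and 336.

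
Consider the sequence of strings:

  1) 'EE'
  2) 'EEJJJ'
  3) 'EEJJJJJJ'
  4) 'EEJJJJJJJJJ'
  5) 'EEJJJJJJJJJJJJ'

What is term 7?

EEJJJJJJJJJJJJJJJJJJ

Each term is the previous one with JJJ appended.
From EEJJJJJJJJJJJJ, 2 further steps: EEJJJJJJJJJJJJ → EEJJJJJJJJJJJJJJJ → (answer).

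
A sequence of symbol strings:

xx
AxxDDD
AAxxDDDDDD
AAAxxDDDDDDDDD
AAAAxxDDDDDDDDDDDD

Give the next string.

s(k+1) = A·s(k)·DDD, so each term gains A as a prefix and DDD as a suffix.
Applying this once more to AAAAxxDDDDDDDDDDDD:

AAAAAxxDDDDDDDDDDDDDDD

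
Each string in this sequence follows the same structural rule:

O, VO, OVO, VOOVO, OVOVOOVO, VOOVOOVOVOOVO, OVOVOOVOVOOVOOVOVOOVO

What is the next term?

VOOVOOVOVOOVOOVOVOOVOVOOVOOVOVOOVO

This is a Fibonacci-style word recurrence s(k) = s(k−2)·s(k−1): e.g. O·VO = OVO.
So term 8 is VOOVOOVOVOOVO·OVOVOOVOVOOVOOVOVOOVO.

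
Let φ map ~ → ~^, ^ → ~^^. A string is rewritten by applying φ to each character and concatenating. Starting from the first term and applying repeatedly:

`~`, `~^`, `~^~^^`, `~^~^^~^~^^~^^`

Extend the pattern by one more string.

Replace each of the 13 characters of ~^~^^~^~^^~^^ in place — ~^ ~^^ ~^ ~^^ ~^^ ~^ ~^^ ~^ ~^^ ~^^ ~^ ~^^ ~^^ — and concatenate.

~^~^^~^~^^~^^~^~^^~^~^^~^^~^~^^~^^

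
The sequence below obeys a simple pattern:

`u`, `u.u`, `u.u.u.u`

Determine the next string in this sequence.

Each string is two copies of the previous one joined by '.'.
Doubling u.u.u.u with '.' between the halves:

u.u.u.u.u.u.u.u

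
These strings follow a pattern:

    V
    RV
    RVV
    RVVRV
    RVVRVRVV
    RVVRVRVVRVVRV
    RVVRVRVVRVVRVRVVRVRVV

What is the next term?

From term 3 onward, concatenate the last term with the second-to-last: RV·V = RVV, RVV·RV = RVVRV, …
Continuing: RVVRVRVVRVVRVRVVRVRVV · RVVRVRVVRVVRV gives term 8.

RVVRVRVVRVVRVRVVRVRVVRVVRVRVVRVVRV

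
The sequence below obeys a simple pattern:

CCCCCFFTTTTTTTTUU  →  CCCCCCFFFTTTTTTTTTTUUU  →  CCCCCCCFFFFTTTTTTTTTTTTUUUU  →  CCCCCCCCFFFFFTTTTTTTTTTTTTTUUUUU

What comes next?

Term n consists of n+2 C's, followed by n-1 F's, followed by 2n+2 T's, followed by n-1 U's, where the shown terms are n = 3, 4, 5, 6.
Setting n = 7 gives 9, 6, 16, 6 characters in each block.

CCCCCCCCCFFFFFFTTTTTTTTTTTTTTTTUUUUUU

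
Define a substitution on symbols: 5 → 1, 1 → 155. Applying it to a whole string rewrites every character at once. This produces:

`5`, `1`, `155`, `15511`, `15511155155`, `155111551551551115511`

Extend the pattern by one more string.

Rewriting the 21 symbols of 155111551551551115511 one by one yields 155 1 1 155 155 155 1 1 155 1 1 155 1 1 155 155 155 1 1 155 155; concatenated:

1551115515515511155111551115515515511155155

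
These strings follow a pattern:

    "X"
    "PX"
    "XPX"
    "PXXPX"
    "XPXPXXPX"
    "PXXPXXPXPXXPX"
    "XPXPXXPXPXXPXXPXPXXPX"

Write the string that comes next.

Each term (from the third on) is the two preceding terms concatenated in order: term 3 = X·PX = XPX.
The next term joins PXXPXXPXPXXPX and XPXPXXPXPXXPXXPXPXXPX.

PXXPXXPXPXXPXXPXPXXPXPXXPXXPXPXXPX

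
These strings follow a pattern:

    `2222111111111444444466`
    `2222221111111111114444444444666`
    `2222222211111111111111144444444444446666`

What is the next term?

The n-th term is 2n 2's then 3n+3 1's then 3n+1 4's then n 6's, where the shown terms are n = 2, 3, 4.
For the next term, n = 5, so the run lengths are 10, 18, 16, 5.

2222222222111111111111111111444444444444444466666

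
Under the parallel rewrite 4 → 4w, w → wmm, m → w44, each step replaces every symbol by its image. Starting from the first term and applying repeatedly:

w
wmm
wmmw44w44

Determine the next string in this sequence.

Apply φ to wmmw44w44 symbol by symbol: w→wmm, m→w44, m→w44, w→wmm, 4→4w, 4→4w, w→wmm, 4→4w, 4→4w; joined: wmm w44 w44 wmm 4w 4w wmm 4w 4w.

wmmw44w44wmm4w4wwmm4w4w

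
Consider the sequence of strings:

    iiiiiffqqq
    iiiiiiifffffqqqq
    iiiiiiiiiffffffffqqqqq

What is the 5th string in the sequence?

Reading off run lengths: i runs 5, 7, 9; f runs 2, 5, 8; q runs 3, 4, 5 — each is linear in n (n = 1, 2, …).
For term 5, n = 5, so the run lengths are 13, 14, 7.

iiiiiiiiiiiiiffffffffffffffqqqqqqq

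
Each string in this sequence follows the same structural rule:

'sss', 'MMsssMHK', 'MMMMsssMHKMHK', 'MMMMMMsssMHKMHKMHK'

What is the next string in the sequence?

MMMMMMMMsssMHKMHKMHKMHK

s(k+1) = MM·s(k)·MHK, so each term gains MM as a prefix and MHK as a suffix.
One more step from MMMMMMsssMHKMHKMHK gives the answer.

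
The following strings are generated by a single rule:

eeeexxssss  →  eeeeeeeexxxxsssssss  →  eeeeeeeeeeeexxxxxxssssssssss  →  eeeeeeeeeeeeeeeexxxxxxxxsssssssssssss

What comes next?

eeeeeeeeeeeeeeeeeeeexxxxxxxxxxssssssssssssssss

Term n consists of 4n e's, followed by 2n x's, followed by 3n+1 s's (n = 1, 2, …).
Setting n = 5 gives 20, 10, 16 characters in each block.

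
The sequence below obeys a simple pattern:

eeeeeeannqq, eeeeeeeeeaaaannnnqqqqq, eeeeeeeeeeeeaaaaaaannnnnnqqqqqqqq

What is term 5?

Term n consists of 3n+3 e's, followed by 3n-2 a's, followed by 2n n's, followed by 3n-1 q's (n = 1, 2, …).
Setting n = 5 gives 18, 13, 10, 14 characters in each block.

eeeeeeeeeeeeeeeeeeaaaaaaaaaaaaannnnnnnnnnqqqqqqqqqqqqqq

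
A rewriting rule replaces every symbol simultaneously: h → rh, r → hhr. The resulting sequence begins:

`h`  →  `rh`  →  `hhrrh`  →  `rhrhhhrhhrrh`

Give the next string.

Rewriting each symbol of rhrhhhrhhrrh: r→hhr, h→rh, r→hhr, h→rh, h→rh, h→rh, r→hhr, h→rh, h→rh, r→hhr, r→hhr, h→rh, which concatenates to hhr rh hhr rh rh rh hhr rh rh hhr hhr rh.

hhrrhhhrrhrhrhhhrrhrhhhrhhrrh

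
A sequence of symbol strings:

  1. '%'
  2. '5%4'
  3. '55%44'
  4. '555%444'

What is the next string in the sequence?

s(k+1) = 5·s(k)·4, so each term gains 5 as a prefix and 4 as a suffix.
So the next term is 5·555%444·4.

5555%4444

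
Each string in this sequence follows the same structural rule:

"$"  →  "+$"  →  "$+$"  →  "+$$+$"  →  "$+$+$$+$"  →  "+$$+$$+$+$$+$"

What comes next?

$+$+$$+$+$$+$$+$+$$+$

Each term (from the third on) is the two preceding terms concatenated in order: term 3 = $·+$ = $+$.
So term 7 is $+$+$$+$·+$$+$$+$+$$+$.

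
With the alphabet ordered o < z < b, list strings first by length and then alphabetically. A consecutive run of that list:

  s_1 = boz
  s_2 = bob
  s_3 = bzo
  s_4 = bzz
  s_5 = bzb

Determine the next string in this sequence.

bbo

Find the rightmost character of bzb below b, bump it to the next letter, and reset everything to its right to o.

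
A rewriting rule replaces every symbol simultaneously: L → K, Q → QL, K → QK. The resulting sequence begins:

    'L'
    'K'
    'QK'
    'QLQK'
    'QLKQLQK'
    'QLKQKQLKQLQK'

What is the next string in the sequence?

Expanding QLKQKQLKQLQK: Q→QL, L→K, K→QK, Q→QL, K→QK, Q→QL, L→K, K→QK, Q→QL, L→K, Q→QL, K→QK. Concatenated: QL K QK QL QK QL K QK QL K QL QK.

QLKQKQLQKQLKQKQLKQLQK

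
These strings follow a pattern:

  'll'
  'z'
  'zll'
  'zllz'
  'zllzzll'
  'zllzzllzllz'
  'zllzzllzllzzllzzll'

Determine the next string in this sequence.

zllzzllzllzzllzzllzllzzllzllz

Each term (from the third on) is the previous term followed by the one before it: term 3 = z·ll = zll.
Continuing: zllzzllzllzzllzzll · zllzzllzllz gives term 8.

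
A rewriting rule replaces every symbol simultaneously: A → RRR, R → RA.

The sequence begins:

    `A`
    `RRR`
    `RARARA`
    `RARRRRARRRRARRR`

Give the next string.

Rewriting the 15 symbols of RARRRRARRRRARRR one by one yields RA RRR RA RA RA RA RRR RA RA RA RA RRR RA RA RA; concatenated:

RARRRRARARARARRRRARARARARRRRARARA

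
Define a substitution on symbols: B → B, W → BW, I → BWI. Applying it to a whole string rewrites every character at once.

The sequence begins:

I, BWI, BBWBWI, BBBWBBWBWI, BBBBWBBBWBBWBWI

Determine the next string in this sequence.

Rewriting the 15 symbols of BBBBWBBBWBBWBWI one by one yields B B B B BW B B B BW B B BW B BW BWI; concatenated:

BBBBBWBBBBWBBBWBBWBWI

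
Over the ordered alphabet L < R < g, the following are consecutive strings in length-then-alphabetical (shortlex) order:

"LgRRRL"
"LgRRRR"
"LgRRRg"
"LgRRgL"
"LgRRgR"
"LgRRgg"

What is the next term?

LgRgLL

The successor of LgRRgg increments the rightmost position that isn't already g and resets every position after it to L.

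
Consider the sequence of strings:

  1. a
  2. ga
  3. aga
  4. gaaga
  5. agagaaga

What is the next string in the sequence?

gaagaagagaaga

Each term (from the third on) is the two preceding terms concatenated in order: term 3 = a·ga = aga.
Continuing: gaaga · agagaaga gives term 6.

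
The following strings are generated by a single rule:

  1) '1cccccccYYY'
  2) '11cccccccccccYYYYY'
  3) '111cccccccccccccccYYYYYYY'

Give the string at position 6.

111111cccccccccccccccccccccccccccYYYYYYYYYYYYY

Each string has the form 1^{n-1} c^{4n-1} Y^{2n-1}, where the shown terms are n = 2, 3, 4.
At n = 7 the blocks have lengths 6, 27, 13.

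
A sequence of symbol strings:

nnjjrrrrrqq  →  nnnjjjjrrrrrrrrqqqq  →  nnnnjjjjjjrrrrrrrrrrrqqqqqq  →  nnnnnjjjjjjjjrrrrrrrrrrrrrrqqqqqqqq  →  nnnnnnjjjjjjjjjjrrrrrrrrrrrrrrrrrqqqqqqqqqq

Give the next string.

Reading off run lengths: n runs 2, 3, 4, 5, 6; j runs 2, 4, 6, 8, 10; r runs 5, 8, 11, 14, 17; q runs 2, 4, 6, 8, 10 — each is linear in n (n = 1, 2, …).
At n = 6 the blocks have lengths 7, 12, 20, 12.

nnnnnnnjjjjjjjjjjjjrrrrrrrrrrrrrrrrrrrrqqqqqqqqqqqq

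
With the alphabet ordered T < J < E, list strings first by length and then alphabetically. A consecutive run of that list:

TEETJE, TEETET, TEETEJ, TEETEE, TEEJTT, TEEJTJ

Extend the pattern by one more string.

The successor of TEEJTJ increments the rightmost position that isn't already E and resets every position after it to T.

TEEJTE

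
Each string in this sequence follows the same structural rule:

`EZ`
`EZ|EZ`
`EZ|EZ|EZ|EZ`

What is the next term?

Every step duplicates the string with '|' between the halves.
Doubling EZ|EZ|EZ|EZ with '|' between the halves:

EZ|EZ|EZ|EZ|EZ|EZ|EZ|EZ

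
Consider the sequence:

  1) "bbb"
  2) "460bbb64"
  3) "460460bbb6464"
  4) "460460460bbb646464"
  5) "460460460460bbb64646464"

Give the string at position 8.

Every step adds 460 to the front and 64 to the end of the previous string.
From 460460460460bbb64646464, 3 further steps: 460460460460bbb64646464 → 460460460460460bbb6464646464 → 460460460460460460bbb646464646464 → (answer).

460460460460460460460bbb64646464646464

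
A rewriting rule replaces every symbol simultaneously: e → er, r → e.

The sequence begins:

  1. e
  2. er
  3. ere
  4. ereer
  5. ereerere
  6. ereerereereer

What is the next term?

ereerereereerereerere

Applying the rule to each of the 13 symbols of ereerereereer gives the pieces er e er er e er e er er e er er e, which concatenate to the answer.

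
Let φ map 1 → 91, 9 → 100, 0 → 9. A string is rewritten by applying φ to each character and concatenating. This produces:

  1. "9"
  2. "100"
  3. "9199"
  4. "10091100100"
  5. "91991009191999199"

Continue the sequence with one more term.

Rewriting the 17 symbols of 91991009191999199 one by one yields 100 91 100 100 91 9 9 100 91 100 91 100 100 100 91 100 100; concatenated:

100911001009199100911009110010010091100100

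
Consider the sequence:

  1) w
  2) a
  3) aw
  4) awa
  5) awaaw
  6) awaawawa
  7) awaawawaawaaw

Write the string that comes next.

awaawawaawaawawaawawa

From term 3 onward, concatenate the last term with the second-to-last: a·w = aw, aw·a = awa, …
The next term joins awaawawaawaaw and awaawawa.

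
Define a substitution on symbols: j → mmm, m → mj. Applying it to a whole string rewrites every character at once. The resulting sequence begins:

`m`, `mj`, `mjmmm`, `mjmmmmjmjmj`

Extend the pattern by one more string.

mjmmmmjmjmjmjmmmmjmmmmjmmm

Apply φ to mjmmmmjmjmj symbol by symbol: m→mj, j→mmm, m→mj, m→mj, m→mj, m→mj, j→mmm, m→mj, j→mmm, m→mj, j→mmm; joined: mj mmm mj mj mj mj mmm mj mmm mj mmm.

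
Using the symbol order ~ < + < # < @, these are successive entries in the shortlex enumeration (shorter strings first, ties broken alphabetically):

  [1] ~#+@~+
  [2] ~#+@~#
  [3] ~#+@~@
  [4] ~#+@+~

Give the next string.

Treat ~#+@+~ as a base-4 numeral over the given alphabet and add one, carrying through any trailing @'s.

~#+@++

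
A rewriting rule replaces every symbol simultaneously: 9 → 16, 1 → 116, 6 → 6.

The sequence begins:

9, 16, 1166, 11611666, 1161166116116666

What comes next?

Rewriting the 16 symbols of 1161166116116666 one by one yields 116 116 6 116 116 6 6 116 116 6 116 116 6 6 6 6; concatenated:

11611661161166611611661161166666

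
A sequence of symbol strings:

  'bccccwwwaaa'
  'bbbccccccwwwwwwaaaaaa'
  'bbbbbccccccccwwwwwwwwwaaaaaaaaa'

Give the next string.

Term n consists of 2n-1 b's, followed by 2n+2 c's, followed by 3n w's, followed by 3n a's (n = 1, 2, …).
Setting n = 4 gives 7, 10, 12, 12 characters in each block.

bbbbbbbccccccccccwwwwwwwwwwwwaaaaaaaaaaaa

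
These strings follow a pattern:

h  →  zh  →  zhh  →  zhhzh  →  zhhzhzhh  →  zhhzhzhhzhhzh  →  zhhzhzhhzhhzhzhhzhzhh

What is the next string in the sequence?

zhhzhzhhzhhzhzhhzhzhhzhhzhzhhzhhzh

This is a Fibonacci-style word recurrence s(k) = s(k−1)·s(k−2): e.g. zh·h = zhh.
The next term joins zhhzhzhhzhhzhzhhzhzhh and zhhzhzhhzhhzh.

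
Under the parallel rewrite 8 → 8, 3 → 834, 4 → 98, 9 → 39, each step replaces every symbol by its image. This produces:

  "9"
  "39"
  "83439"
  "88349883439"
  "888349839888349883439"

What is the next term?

Applying the rule to each of the 21 symbols of 888349839888349883439 gives the pieces 8 8 8 834 98 39 8 834 39 8 8 8 834 98 39 8 8 834 98 834 39, which concatenate to the answer.

88883498398834398888349839888349883439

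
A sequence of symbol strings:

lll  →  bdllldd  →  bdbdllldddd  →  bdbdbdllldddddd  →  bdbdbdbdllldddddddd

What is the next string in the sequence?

Each term wraps the previous one in bd on the left and dd on the right.
So the next term is bd·bdbdbdbdllldddddddd·dd.

bdbdbdbdbdllldddddddddd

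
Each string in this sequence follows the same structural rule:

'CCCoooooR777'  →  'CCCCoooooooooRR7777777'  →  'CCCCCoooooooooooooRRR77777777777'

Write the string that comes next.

CCCCCCoooooooooooooooooRRRR777777777777777

The n-th term is n+2 C's then 4n+1 o's then n R's then 4n-1 7's (n = 1, 2, …).
For the next term, n = 4, so the run lengths are 6, 17, 4, 15.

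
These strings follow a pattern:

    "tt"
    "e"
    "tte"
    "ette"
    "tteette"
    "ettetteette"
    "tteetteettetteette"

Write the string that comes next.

ettetteettetteetteettetteette

This is a Fibonacci-style word recurrence s(k) = s(k−2)·s(k−1): e.g. tt·e = tte.
So term 8 is ettetteette·tteetteettetteette.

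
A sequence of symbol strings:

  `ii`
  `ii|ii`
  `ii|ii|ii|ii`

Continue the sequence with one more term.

ii|ii|ii|ii|ii|ii|ii|ii

s(k+1) = s(k)·|·s(k) — each term doubles the last with '|' between the halves.
One more doubling of ii|ii|ii|ii gives the answer.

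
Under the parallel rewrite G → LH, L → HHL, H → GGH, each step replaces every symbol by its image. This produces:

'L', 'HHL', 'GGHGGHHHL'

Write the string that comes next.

LHLHGGHLHLHGGHGGHGGHHHL

Expanding GGHGGHHHL: G→LH, G→LH, H→GGH, G→LH, G→LH, H→GGH, H→GGH, H→GGH, L→HHL. Concatenated: LH LH GGH LH LH GGH GGH GGH HHL.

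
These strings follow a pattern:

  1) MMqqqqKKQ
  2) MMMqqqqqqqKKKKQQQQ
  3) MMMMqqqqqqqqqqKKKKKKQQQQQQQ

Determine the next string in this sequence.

MMMMMqqqqqqqqqqqqqKKKKKKKKQQQQQQQQQQ

Each string has the form M^{n+1} q^{3n+1} K^{2n} Q^{3n-2} (n = 1, 2, …).
At n = 4 the blocks have lengths 5, 13, 8, 10.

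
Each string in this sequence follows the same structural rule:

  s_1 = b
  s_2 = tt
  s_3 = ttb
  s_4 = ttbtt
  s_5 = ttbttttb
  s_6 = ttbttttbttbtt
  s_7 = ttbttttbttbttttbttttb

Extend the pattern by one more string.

ttbttttbttbttttbttttbttbttttbttbtt

This is a Fibonacci-style word recurrence s(k) = s(k−1)·s(k−2): e.g. tt·b = ttb.
Continuing: ttbttttbttbttttbttttb · ttbttttbttbtt gives term 8.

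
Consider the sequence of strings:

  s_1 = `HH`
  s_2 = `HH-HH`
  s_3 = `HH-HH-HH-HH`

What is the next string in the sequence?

HH-HH-HH-HH-HH-HH-HH-HH

Each string is two copies of the previous one joined by '-'.
One more doubling of HH-HH-HH-HH gives the answer.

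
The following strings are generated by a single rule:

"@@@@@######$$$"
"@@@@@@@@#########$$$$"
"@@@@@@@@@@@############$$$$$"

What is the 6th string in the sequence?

@@@@@@@@@@@@@@@@@@@@#####################$$$$$$$$

The n-th term is 3n+2 @'s then 3n+3 #'s then n+2 $'s (n = 1, 2, …).
Setting n = 6 gives 20, 21, 8 characters in each block.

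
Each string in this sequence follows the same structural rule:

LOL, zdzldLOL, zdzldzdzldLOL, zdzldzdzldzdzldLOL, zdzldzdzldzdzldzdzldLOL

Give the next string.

Every step adds zdzld at the front: s(k+1) = zdzld·s(k).
Applying this once more to zdzldzdzldzdzldzdzldLOL:

zdzldzdzldzdzldzdzldzdzldLOL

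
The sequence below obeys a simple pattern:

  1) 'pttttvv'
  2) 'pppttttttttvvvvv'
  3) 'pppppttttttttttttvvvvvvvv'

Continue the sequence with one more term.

The n-th term is 2n-1 p's then 4n t's then 3n-1 v's (n = 1, 2, …).
For the next term, n = 4, so the run lengths are 7, 16, 11.

pppppppttttttttttttttttvvvvvvvvvvv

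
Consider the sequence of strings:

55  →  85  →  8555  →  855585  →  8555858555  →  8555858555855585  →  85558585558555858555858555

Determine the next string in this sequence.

855585855585558585558585558555858555855585

From term 3 onward, concatenate the last term with the second-to-last: 85·55 = 8555, 8555·85 = 855585, …
Continuing: 85558585558555858555858555 · 8555858555855585 gives term 8.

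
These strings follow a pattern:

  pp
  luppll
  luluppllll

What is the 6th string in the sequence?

lululululuppllllllllll

s(k+1) = lu·s(k)·ll, so each term gains lu as a prefix and ll as a suffix.
From luluppllll, 3 further steps: luluppllll → lululuppllllll → lulululuppllllllll → (answer).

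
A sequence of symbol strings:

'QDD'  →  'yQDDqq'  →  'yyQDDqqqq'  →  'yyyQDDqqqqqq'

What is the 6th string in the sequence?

yyyyyQDDqqqqqqqqqq

Each term wraps the previous one in y on the left and qq on the right.
From yyyQDDqqqqqq, 2 further steps: yyyQDDqqqqqq → yyyyQDDqqqqqqqq → (answer).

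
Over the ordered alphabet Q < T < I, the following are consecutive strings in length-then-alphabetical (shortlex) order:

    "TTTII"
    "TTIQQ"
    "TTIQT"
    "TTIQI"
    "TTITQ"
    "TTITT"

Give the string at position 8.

Continuing the enumeration 2 steps past TTITT: TTITT → TTITI → (answer).

TTIIQ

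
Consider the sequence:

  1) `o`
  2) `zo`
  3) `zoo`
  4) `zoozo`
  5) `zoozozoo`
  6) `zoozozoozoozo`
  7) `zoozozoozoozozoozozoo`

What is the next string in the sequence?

zoozozoozoozozoozozoozoozozoozoozo

Each term (from the third on) is the previous term followed by the one before it: term 3 = zo·o = zoo.
The next term joins zoozozoozoozozoozozoo and zoozozoozoozo.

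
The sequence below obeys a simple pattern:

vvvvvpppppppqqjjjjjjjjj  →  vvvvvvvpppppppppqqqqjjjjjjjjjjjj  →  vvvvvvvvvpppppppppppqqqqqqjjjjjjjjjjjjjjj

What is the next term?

Term n consists of 2n+1 v's, followed by 2n+3 p's, followed by 2n-2 q's, followed by 3n+3 j's, where the shown terms are n = 2, 3, 4.
At n = 5 the blocks have lengths 11, 13, 8, 18.

vvvvvvvvvvvpppppppppppppqqqqqqqqjjjjjjjjjjjjjjjjjj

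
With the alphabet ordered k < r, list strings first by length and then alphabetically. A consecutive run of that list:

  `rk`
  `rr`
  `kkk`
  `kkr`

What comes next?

Treat kkr as a base-2 numeral over the given alphabet and add one, carrying through any trailing r's.

krk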